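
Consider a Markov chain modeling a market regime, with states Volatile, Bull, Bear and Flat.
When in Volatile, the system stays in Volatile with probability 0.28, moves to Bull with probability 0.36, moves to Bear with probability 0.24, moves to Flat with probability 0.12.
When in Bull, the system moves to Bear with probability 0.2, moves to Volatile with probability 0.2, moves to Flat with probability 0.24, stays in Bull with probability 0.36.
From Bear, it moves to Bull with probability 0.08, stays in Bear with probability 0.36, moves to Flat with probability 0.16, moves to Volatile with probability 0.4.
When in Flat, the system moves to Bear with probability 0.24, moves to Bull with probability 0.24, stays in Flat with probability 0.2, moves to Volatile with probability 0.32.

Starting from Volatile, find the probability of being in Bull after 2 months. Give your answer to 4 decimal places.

0.2784

Propagate the distribution vector 2 months from Volatile.
After 0 months: (1.0000, 0.0000, 0.0000, 0.0000)
After 1 month: (0.2800, 0.3600, 0.2400, 0.1200)
After 2 months: (0.2848, 0.2784, 0.2544, 0.1824)
P(in Bull after 2 months) = 0.2784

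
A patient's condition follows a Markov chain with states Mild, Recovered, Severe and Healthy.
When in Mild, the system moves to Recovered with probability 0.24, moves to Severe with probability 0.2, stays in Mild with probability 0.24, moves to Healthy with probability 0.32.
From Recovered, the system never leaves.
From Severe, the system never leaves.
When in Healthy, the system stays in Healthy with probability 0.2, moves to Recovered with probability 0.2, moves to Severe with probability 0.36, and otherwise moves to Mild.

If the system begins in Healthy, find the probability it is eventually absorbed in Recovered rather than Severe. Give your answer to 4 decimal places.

0.3946

Let h(s) be the probability of absorption at Recovered starting from transient state s. Then h(Recovered) = 1 and h(Severe) = 0. By first-step analysis:
h(Mild) = 0.24·h(Mild) + 0.24·1 + 0.2·0 + 0.32·h(Healthy)
h(Healthy) = 0.24·h(Mild) + 0.2·1 + 0.36·0 + 0.2·h(Healthy)
Solving: h(Mild) = 0.4819, h(Healthy) = 0.3946.
Starting from Healthy, the probability is 0.3946.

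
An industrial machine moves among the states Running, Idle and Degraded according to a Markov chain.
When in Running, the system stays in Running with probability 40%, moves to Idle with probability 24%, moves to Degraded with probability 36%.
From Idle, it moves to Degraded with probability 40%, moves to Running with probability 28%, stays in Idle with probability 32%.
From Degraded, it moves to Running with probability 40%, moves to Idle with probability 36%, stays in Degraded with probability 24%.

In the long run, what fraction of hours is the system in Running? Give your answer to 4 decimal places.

Let the stationary distribution be π with π = πP and π_1 + π_2 + π_3 = 1.
π_1 = 0.4·π_1 + 0.28·π_2 + 0.4·π_3
π_2 = 0.24·π_1 + 0.32·π_2 + 0.36·π_3
Solving with the normalization constraint gives π = (0.3635, 0.3042, 0.3323).
So the stationary probability of Running is 0.3635.

0.3635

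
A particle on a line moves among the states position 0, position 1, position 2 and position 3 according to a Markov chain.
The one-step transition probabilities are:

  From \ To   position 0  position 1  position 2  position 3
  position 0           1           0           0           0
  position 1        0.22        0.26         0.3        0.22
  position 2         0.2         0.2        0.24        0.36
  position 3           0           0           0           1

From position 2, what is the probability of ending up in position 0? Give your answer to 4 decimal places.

0.3822

Let h(s) be the probability of absorption at position 0 starting from transient state s. Then h(position 0) = 1 and h(position 3) = 0. By first-step analysis:
h(position 1) = 0.22·1 + 0.26·h(position 1) + 0.3·h(position 2) + 0.22·0
h(position 2) = 0.2·1 + 0.2·h(position 1) + 0.24·h(position 2) + 0.36·0
Solving: h(position 1) = 0.4522, h(position 2) = 0.3822.
Starting from position 2, the probability is 0.3822.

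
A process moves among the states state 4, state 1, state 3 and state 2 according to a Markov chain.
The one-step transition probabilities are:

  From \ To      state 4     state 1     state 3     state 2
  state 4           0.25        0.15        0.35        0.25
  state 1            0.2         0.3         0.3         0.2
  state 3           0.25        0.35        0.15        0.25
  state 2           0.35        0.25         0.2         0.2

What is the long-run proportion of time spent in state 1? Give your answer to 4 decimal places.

0.2624

Let the stationary distribution be π with π = πP and π_1 + π_2 + π_3 + π_4 = 1.
π_1 = 0.25·π_1 + 0.2·π_2 + 0.25·π_3 + 0.35·π_4
π_2 = 0.15·π_1 + 0.3·π_2 + 0.35·π_3 + 0.25·π_4
π_3 = 0.35·π_1 + 0.3·π_2 + 0.15·π_3 + 0.2·π_4
Solving with the normalization constraint gives π = (0.2594, 0.2624, 0.2525, 0.2256).
So the stationary probability of state 1 is 0.2624.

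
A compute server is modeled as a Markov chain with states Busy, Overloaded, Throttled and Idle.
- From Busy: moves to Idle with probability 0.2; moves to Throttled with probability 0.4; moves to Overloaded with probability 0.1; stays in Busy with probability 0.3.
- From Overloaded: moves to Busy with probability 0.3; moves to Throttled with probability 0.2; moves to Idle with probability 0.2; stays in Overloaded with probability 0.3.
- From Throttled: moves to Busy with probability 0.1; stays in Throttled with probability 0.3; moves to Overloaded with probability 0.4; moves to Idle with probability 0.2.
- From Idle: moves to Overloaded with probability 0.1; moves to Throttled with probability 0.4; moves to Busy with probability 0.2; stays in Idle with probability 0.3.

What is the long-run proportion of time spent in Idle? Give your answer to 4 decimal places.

Let the stationary distribution be π with π = πP and π_1 + π_2 + π_3 + π_4 = 1.
π_1 = 0.3·π_1 + 0.3·π_2 + 0.1·π_3 + 0.2·π_4
π_2 = 0.1·π_1 + 0.3·π_2 + 0.4·π_3 + 0.1·π_4
π_3 = 0.4·π_1 + 0.2·π_2 + 0.3·π_3 + 0.4·π_4
Solving with the normalization constraint gives π = (0.2139, 0.2447, 0.3191, 0.2222).
So the stationary probability of Idle is 0.2222.

0.2222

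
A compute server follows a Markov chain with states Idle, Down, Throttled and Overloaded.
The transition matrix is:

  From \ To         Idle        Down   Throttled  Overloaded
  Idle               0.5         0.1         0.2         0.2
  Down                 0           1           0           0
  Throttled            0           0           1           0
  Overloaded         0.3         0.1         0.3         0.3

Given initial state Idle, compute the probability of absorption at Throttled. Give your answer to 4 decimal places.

0.6897

Let h(s) be the probability of absorption at Throttled starting from transient state s. Then h(Throttled) = 1 and h(Down) = 0. By first-step analysis:
h(Idle) = 0.5·h(Idle) + 0.1·0 + 0.2·1 + 0.2·h(Overloaded)
h(Overloaded) = 0.3·h(Idle) + 0.1·0 + 0.3·1 + 0.3·h(Overloaded)
Solving: h(Idle) = 0.6897, h(Overloaded) = 0.7241.
Starting from Idle, the probability is 0.6897.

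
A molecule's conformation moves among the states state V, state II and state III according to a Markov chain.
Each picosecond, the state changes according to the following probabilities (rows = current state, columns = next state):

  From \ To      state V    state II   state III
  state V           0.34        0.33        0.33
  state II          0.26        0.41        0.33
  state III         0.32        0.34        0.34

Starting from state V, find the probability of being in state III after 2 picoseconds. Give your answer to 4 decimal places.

Sum over the intermediate state after 1 picosecond:
P = P(state V→state V)·P(state V→state III) + P(state V→state II)·P(state II→state III) + P(state V→state III)·P(state III→state III)
  = 0.34×0.33 + 0.33×0.33 + 0.33×0.34
  = 0.1122 + 0.1089 + 0.1122 = 0.3333

0.3333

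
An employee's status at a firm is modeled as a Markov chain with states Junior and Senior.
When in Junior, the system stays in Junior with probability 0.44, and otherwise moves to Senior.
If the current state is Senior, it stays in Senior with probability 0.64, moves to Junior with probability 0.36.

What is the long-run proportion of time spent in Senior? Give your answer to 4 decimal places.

Let the stationary distribution be π with π = πP and π_1 + π_2 = 1.
π_1 = 0.44·π_1 + 0.36·π_2
Solving with the normalization constraint gives π = (0.3913, 0.6087).
So the stationary probability of Senior is 0.6087.

0.6087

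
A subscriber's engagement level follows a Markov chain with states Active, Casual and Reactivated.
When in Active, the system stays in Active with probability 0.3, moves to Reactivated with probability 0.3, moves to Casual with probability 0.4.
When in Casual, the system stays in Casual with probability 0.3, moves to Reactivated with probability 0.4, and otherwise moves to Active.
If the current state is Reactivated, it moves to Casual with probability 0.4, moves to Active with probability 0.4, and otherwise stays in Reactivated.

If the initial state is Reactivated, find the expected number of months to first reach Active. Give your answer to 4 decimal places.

Let t(s) be the expected number of months to first reach Active from state s, with t(Active) = 0. Conditioning on the first month:
t(Casual) = 1 + 0.3·t(Casual) + 0.4·t(Reactivated)
t(Reactivated) = 1 + 0.4·t(Casual) + 0.2·t(Reactivated)
Solving: t(Casual) = 3.0000, t(Reactivated) = 2.7500.
Expected months from Reactivated to Active: 2.7500.

2.7500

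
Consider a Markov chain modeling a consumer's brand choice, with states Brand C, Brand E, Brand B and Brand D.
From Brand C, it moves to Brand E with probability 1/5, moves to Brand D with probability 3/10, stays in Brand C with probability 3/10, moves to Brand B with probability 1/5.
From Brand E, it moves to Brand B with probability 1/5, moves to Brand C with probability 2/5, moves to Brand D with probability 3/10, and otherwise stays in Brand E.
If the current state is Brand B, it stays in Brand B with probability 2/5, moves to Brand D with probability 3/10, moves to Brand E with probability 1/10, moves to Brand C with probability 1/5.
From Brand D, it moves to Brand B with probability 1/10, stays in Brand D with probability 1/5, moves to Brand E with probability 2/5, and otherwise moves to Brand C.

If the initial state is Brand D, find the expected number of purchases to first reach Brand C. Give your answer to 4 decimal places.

Let t(s) be the expected number of purchases to first reach Brand C from state s, with t(Brand C) = 0. Conditioning on the first purchase:
t(Brand E) = 1 + 0.1·t(Brand E) + 0.2·t(Brand B) + 0.3·t(Brand D)
t(Brand B) = 1 + 0.1·t(Brand E) + 0.4·t(Brand B) + 0.3·t(Brand D)
t(Brand D) = 1 + 0.4·t(Brand E) + 0.1·t(Brand B) + 0.2·t(Brand D)
Solving: t(Brand E) = 3.0345, t(Brand B) = 3.7931, t(Brand D) = 3.2414.
Expected purchases from Brand D to Brand C: 3.2414.

3.2414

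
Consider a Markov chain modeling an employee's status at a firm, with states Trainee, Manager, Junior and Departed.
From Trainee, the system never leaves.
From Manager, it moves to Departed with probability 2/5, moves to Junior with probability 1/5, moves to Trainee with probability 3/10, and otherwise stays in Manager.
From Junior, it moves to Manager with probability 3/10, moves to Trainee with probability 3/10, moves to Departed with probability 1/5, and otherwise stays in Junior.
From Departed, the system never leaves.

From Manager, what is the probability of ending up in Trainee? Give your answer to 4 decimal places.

0.4545

Let h(s) be the probability of absorption at Trainee starting from transient state s. Then h(Trainee) = 1 and h(Departed) = 0. By first-step analysis:
h(Manager) = 0.3·1 + 0.1·h(Manager) + 0.2·h(Junior) + 0.4·0
h(Junior) = 0.3·1 + 0.3·h(Manager) + 0.2·h(Junior) + 0.2·0
Solving: h(Manager) = 0.4545, h(Junior) = 0.5455.
Starting from Manager, the probability is 0.4545.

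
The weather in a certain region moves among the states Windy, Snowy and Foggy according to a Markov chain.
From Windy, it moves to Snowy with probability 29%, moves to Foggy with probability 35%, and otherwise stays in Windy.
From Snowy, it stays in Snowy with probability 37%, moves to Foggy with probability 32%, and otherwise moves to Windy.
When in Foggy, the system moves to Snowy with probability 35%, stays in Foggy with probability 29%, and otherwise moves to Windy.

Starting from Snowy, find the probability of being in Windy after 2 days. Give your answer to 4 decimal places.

0.3415

Sum over the intermediate state after 1 day:
P = P(Snowy→Windy)·P(Windy→Windy) + P(Snowy→Snowy)·P(Snowy→Windy) + P(Snowy→Foggy)·P(Foggy→Windy)
  = 0.31×0.36 + 0.37×0.31 + 0.32×0.36
  = 0.1116 + 0.1147 + 0.1152 = 0.3415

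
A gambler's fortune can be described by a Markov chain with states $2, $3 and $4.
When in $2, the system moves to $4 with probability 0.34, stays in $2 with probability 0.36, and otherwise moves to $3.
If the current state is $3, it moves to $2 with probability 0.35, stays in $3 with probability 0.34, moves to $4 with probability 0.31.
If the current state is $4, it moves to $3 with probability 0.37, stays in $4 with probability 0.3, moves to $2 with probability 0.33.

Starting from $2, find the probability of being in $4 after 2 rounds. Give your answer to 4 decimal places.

0.3174

Sum over the intermediate state after 1 round:
P = P($2→$2)·P($2→$4) + P($2→$3)·P($3→$4) + P($2→$4)·P($4→$4)
  = 0.36×0.34 + 0.3×0.31 + 0.34×0.3
  = 0.1224 + 0.0930 + 0.1020 = 0.3174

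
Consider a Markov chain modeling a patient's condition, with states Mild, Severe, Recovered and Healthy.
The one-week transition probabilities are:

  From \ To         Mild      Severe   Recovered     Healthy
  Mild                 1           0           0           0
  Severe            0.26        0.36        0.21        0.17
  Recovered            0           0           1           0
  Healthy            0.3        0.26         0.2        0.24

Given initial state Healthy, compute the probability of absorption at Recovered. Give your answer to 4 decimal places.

Let h(s) be the probability of absorption at Recovered starting from transient state s. Then h(Recovered) = 1 and h(Mild) = 0. By first-step analysis:
h(Severe) = 0.26·0 + 0.36·h(Severe) + 0.21·1 + 0.17·h(Healthy)
h(Healthy) = 0.3·0 + 0.26·h(Severe) + 0.2·1 + 0.24·h(Healthy)
Solving: h(Severe) = 0.4378, h(Healthy) = 0.4129.
Starting from Healthy, the probability is 0.4129.

0.4129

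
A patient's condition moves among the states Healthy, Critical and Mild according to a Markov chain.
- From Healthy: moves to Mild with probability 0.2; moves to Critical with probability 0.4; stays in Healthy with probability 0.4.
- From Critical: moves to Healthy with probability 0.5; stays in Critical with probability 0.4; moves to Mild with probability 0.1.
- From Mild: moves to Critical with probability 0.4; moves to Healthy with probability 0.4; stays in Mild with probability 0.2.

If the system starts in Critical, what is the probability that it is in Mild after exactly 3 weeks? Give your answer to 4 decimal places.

Propagate the distribution vector 3 weeks from Critical.
After 0 weeks: (0.0000, 1.0000, 0.0000)
After 1 week: (0.5000, 0.4000, 0.1000)
After 2 weeks: (0.4400, 0.4000, 0.1600)
After 3 weeks: (0.4400, 0.4000, 0.1600)
P(in Mild after 3 weeks) = 0.1600

0.1600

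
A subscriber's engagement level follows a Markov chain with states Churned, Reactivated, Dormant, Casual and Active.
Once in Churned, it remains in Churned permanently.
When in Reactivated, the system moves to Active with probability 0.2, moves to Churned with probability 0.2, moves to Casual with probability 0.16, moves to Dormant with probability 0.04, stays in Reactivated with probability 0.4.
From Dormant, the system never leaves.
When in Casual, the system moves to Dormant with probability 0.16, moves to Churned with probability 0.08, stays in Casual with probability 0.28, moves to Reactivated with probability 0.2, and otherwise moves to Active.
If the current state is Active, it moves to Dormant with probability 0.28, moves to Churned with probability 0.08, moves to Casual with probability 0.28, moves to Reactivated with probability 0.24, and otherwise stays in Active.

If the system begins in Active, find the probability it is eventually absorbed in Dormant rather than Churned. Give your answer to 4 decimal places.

Let h(s) be the probability of absorption at Dormant starting from transient state s. Then h(Dormant) = 1 and h(Churned) = 0. By first-step analysis:
h(Reactivated) = 0.2·0 + 0.4·h(Reactivated) + 0.04·1 + 0.16·h(Casual) + 0.2·h(Active)
h(Casual) = 0.08·0 + 0.2·h(Reactivated) + 0.16·1 + 0.28·h(Casual) + 0.28·h(Active)
h(Active) = 0.08·0 + 0.24·h(Reactivated) + 0.28·1 + 0.28·h(Casual) + 0.12·h(Active)
Solving: h(Reactivated) = 0.4289, h(Casual) = 0.5827, h(Active) = 0.6206.
Starting from Active, the probability is 0.6206.

0.6206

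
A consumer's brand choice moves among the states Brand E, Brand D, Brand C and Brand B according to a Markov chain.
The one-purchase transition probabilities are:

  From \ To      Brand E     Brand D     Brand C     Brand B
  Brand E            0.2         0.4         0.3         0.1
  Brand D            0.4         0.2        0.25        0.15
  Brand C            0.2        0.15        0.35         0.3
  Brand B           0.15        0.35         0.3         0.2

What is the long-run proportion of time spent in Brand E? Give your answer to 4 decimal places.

0.2428

Let the stationary distribution be π with π = πP and π_1 + π_2 + π_3 + π_4 = 1.
π_1 = 0.2·π_1 + 0.4·π_2 + 0.2·π_3 + 0.15·π_4
π_2 = 0.4·π_1 + 0.2·π_2 + 0.15·π_3 + 0.35·π_4
π_3 = 0.3·π_1 + 0.25·π_2 + 0.35·π_3 + 0.3·π_4
Solving with the normalization constraint gives π = (0.2428, 0.2624, 0.3020, 0.1928).
So the stationary probability of Brand E is 0.2428.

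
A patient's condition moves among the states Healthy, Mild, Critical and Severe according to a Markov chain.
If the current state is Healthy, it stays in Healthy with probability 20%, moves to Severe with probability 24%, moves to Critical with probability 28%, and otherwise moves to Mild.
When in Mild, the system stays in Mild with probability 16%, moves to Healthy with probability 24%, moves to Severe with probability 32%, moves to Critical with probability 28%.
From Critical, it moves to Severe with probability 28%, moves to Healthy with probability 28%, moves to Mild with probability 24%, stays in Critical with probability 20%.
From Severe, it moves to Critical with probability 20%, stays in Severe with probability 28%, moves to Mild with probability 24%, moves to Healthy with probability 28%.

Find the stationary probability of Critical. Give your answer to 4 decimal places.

0.2386

Let the stationary distribution be π with π = πP and π_1 + π_2 + π_3 + π_4 = 1.
π_1 = 0.2·π_1 + 0.24·π_2 + 0.28·π_3 + 0.28·π_4
π_2 = 0.28·π_1 + 0.16·π_2 + 0.24·π_3 + 0.24·π_4
π_3 = 0.28·π_1 + 0.28·π_2 + 0.2·π_3 + 0.2·π_4
Solving with the normalization constraint gives π = (0.2507, 0.2315, 0.2386, 0.2792).
So the stationary probability of Critical is 0.2386.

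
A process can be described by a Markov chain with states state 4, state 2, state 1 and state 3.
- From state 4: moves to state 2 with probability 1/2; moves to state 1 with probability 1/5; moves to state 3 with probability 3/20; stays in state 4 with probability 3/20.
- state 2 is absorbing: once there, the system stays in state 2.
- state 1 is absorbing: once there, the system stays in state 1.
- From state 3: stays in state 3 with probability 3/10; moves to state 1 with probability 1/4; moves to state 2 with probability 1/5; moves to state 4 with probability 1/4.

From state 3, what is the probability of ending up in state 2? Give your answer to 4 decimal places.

0.5291

Let h(s) be the probability of absorption at state 2 starting from transient state s. Then h(state 2) = 1 and h(state 1) = 0. By first-step analysis:
h(state 4) = 0.15·h(state 4) + 0.5·1 + 0.2·0 + 0.15·h(state 3)
h(state 3) = 0.25·h(state 4) + 0.2·1 + 0.25·0 + 0.3·h(state 3)
Solving: h(state 4) = 0.6816, h(state 3) = 0.5291.
Starting from state 3, the probability is 0.5291.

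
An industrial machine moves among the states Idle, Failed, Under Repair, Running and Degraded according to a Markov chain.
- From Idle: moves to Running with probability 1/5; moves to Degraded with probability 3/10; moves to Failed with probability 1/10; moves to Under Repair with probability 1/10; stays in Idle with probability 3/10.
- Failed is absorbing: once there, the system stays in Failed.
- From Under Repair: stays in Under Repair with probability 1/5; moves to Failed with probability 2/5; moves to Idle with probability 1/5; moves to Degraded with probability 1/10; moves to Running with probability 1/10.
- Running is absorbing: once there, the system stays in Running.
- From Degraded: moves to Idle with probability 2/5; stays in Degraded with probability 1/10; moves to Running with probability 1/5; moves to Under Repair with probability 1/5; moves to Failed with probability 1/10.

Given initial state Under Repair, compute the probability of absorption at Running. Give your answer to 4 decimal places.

0.3361

Let h(s) be the probability of absorption at Running starting from transient state s. Then h(Running) = 1 and h(Failed) = 0. By first-step analysis:
h(Idle) = 0.3·h(Idle) + 0.1·0 + 0.1·h(Under Repair) + 0.2·1 + 0.3·h(Degraded)
h(Under Repair) = 0.2·h(Idle) + 0.4·0 + 0.2·h(Under Repair) + 0.1·1 + 0.1·h(Degraded)
h(Degraded) = 0.4·h(Idle) + 0.1·0 + 0.2·h(Under Repair) + 0.2·1 + 0.1·h(Degraded)
Solving: h(Idle) = 0.5694, h(Under Repair) = 0.3361, h(Degraded) = 0.5500.
Starting from Under Repair, the probability is 0.3361.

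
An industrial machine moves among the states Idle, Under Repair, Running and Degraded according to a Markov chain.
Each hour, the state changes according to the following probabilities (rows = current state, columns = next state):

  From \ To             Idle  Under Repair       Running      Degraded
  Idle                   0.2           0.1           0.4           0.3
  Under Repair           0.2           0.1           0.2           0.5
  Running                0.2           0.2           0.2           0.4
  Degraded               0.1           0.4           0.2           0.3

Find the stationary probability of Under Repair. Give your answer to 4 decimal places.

0.2343

Let the stationary distribution be π with π = πP and π_1 + π_2 + π_3 + π_4 = 1.
π_1 = 0.2·π_1 + 0.2·π_2 + 0.2·π_3 + 0.1·π_4
π_2 = 0.1·π_1 + 0.1·π_2 + 0.2·π_3 + 0.4·π_4
π_3 = 0.4·π_1 + 0.2·π_2 + 0.2·π_3 + 0.2·π_4
Solving with the normalization constraint gives π = (0.1630, 0.2343, 0.2326, 0.3701).
So the stationary probability of Under Repair is 0.2343.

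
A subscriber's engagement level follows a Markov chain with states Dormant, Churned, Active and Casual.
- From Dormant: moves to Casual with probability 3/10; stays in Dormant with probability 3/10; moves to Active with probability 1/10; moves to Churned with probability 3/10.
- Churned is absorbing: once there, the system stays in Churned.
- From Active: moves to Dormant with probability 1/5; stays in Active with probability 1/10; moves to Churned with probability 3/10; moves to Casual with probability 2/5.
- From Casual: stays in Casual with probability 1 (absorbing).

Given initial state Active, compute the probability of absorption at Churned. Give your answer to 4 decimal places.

Let h(s) be the probability of absorption at Churned starting from transient state s. Then h(Churned) = 1 and h(Casual) = 0. By first-step analysis:
h(Dormant) = 0.3·h(Dormant) + 0.3·1 + 0.1·h(Active) + 0.3·0
h(Active) = 0.2·h(Dormant) + 0.3·1 + 0.1·h(Active) + 0.4·0
Solving: h(Dormant) = 0.4918, h(Active) = 0.4426.
Starting from Active, the probability is 0.4426.

0.4426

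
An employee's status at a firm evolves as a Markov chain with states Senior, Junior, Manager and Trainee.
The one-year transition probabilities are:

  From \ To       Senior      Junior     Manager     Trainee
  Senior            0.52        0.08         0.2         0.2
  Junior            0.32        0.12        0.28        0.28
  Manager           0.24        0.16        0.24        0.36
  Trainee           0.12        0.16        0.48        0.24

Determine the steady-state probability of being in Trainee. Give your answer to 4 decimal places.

0.2688

Let the stationary distribution be π with π = πP and π_1 + π_2 + π_3 + π_4 = 1.
π_1 = 0.52·π_1 + 0.32·π_2 + 0.24·π_3 + 0.12·π_4
π_2 = 0.08·π_1 + 0.12·π_2 + 0.16·π_3 + 0.16·π_4
π_3 = 0.2·π_1 + 0.28·π_2 + 0.24·π_3 + 0.48·π_4
Solving with the normalization constraint gives π = (0.3030, 0.1305, 0.2976, 0.2688).
So the stationary probability of Trainee is 0.2688.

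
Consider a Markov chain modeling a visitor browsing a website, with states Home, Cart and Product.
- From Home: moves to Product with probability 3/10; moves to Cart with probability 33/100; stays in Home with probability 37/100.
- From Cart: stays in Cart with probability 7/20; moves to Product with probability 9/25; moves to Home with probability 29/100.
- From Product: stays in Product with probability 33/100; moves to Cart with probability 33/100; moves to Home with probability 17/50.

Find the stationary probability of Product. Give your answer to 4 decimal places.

Let the stationary distribution be π with π = πP and π_1 + π_2 + π_3 = 1.
π_1 = 0.37·π_1 + 0.29·π_2 + 0.34·π_3
π_2 = 0.33·π_1 + 0.35·π_2 + 0.33·π_3
Solving with the normalization constraint gives π = (0.3332, 0.3367, 0.3301).
So the stationary probability of Product is 0.3301.

0.3301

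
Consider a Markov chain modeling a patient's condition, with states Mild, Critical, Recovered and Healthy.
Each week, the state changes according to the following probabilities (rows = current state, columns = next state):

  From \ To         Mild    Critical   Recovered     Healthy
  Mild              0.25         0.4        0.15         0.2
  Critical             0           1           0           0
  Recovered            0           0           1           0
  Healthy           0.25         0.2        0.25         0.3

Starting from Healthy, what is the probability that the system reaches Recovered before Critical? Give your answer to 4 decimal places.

0.4737

Let h(s) be the probability of absorption at Recovered starting from transient state s. Then h(Recovered) = 1 and h(Critical) = 0. By first-step analysis:
h(Mild) = 0.25·h(Mild) + 0.4·0 + 0.15·1 + 0.2·h(Healthy)
h(Healthy) = 0.25·h(Mild) + 0.2·0 + 0.25·1 + 0.3·h(Healthy)
Solving: h(Mild) = 0.3263, h(Healthy) = 0.4737.
Starting from Healthy, the probability is 0.4737.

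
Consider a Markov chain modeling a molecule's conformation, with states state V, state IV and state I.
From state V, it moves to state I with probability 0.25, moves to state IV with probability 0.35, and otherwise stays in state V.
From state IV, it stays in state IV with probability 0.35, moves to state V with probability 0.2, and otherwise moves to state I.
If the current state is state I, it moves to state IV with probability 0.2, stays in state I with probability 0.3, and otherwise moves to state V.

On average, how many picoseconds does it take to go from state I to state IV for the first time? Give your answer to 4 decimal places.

Let t(s) be the expected number of picoseconds to first reach state IV from state s, with t(state IV) = 0. Conditioning on the first picosecond:
t(state V) = 1 + 0.4·t(state V) + 0.25·t(state I)
t(state I) = 1 + 0.5·t(state V) + 0.3·t(state I)
Solving: t(state V) = 3.2203, t(state I) = 3.7288.
Expected picoseconds from state I to state IV: 3.7288.

3.7288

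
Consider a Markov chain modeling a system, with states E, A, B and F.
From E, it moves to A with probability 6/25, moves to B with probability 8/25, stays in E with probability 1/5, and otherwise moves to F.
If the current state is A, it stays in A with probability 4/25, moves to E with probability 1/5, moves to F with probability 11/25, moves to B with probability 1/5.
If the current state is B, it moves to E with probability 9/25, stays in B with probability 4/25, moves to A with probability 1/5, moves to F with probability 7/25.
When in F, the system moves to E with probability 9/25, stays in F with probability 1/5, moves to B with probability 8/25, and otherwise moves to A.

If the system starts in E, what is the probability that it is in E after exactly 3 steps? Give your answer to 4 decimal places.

Propagate the distribution vector 3 steps from E.
After 0 steps: (1.0000, 0.0000, 0.0000, 0.0000)
After 1 step: (0.2000, 0.2400, 0.3200, 0.2400)
After 2 steps: (0.2896, 0.1792, 0.2400, 0.2912)
After 3 steps: (0.2850, 0.1811, 0.2601, 0.2738)
P(in E after 3 steps) = 0.2850

0.2850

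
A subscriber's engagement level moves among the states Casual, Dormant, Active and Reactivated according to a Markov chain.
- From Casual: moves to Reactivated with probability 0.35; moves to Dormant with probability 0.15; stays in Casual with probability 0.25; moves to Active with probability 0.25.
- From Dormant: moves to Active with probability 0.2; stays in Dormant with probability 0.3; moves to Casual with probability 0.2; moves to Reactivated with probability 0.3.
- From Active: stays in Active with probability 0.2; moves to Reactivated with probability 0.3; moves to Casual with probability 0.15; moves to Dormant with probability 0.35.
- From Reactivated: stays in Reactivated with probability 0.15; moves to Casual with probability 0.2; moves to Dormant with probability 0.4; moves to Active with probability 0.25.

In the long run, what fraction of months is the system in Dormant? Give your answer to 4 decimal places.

Let the stationary distribution be π with π = πP and π_1 + π_2 + π_3 + π_4 = 1.
π_1 = 0.25·π_1 + 0.2·π_2 + 0.15·π_3 + 0.2·π_4
π_2 = 0.15·π_1 + 0.3·π_2 + 0.35·π_3 + 0.4·π_4
π_3 = 0.25·π_1 + 0.2·π_2 + 0.2·π_3 + 0.25·π_4
Solving with the normalization constraint gives π = (0.1988, 0.3083, 0.2234, 0.2695).
So the stationary probability of Dormant is 0.3083.

0.3083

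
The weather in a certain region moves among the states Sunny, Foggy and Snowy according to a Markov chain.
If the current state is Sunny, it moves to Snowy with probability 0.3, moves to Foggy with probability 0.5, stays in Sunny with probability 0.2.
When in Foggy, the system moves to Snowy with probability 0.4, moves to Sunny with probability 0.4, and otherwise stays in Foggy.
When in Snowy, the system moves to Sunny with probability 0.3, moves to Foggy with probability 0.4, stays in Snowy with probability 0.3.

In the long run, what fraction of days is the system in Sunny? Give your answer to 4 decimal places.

0.3053

Let the stationary distribution be π with π = πP and π_1 + π_2 + π_3 = 1.
π_1 = 0.2·π_1 + 0.4·π_2 + 0.3·π_3
π_2 = 0.5·π_1 + 0.2·π_2 + 0.4·π_3
Solving with the normalization constraint gives π = (0.3053, 0.3588, 0.3359).
So the stationary probability of Sunny is 0.3053.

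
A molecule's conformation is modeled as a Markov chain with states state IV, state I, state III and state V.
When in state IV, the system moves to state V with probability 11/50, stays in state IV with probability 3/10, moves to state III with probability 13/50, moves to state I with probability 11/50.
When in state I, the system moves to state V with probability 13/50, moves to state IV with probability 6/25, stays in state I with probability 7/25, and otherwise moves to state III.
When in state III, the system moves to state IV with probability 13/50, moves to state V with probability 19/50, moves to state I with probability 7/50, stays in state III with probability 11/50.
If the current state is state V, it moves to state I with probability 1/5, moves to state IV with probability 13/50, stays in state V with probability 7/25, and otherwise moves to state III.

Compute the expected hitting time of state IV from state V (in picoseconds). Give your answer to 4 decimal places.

3.9067

Let t(s) be the expected number of picoseconds to first reach state IV from state s, with t(state IV) = 0. Conditioning on the first picosecond:
t(state I) = 1 + 0.28·t(state I) + 0.22·t(state III) + 0.26·t(state V)
t(state III) = 1 + 0.14·t(state I) + 0.22·t(state III) + 0.38·t(state V)
t(state V) = 1 + 0.2·t(state I) + 0.26·t(state III) + 0.28·t(state V)
Solving: t(state I) = 3.9919, t(state III) = 3.9018, t(state V) = 3.9067.
Expected picoseconds from state V to state IV: 3.9067.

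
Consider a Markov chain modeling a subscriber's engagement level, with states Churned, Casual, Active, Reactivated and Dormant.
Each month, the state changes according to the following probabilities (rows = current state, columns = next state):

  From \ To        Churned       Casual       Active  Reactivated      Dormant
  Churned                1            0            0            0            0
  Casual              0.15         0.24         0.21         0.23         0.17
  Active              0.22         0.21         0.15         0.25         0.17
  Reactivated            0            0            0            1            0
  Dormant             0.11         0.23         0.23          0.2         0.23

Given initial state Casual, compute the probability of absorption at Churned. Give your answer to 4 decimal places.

Let h(s) be the probability of absorption at Churned starting from transient state s. Then h(Churned) = 1 and h(Reactivated) = 0. By first-step analysis:
h(Casual) = 0.15·1 + 0.24·h(Casual) + 0.21·h(Active) + 0.23·0 + 0.17·h(Dormant)
h(Active) = 0.22·1 + 0.21·h(Casual) + 0.15·h(Active) + 0.25·0 + 0.17·h(Dormant)
h(Dormant) = 0.11·1 + 0.23·h(Casual) + 0.23·h(Active) + 0.2·0 + 0.23·h(Dormant)
Solving: h(Casual) = 0.4070, h(Active) = 0.4384, h(Dormant) = 0.3954.
Starting from Casual, the probability is 0.4070.

0.4070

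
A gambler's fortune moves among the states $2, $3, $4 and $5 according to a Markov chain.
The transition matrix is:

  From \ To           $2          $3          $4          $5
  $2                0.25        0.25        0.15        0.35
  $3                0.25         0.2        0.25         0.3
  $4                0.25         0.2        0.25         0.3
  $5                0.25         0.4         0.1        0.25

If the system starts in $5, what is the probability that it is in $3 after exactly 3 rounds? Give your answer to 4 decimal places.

0.2725

Propagate the distribution vector 3 rounds from $5.
After 0 rounds: (0.0000, 0.0000, 0.0000, 1.0000)
After 1 round: (0.2500, 0.4000, 0.1000, 0.2500)
After 2 rounds: (0.2500, 0.2625, 0.1875, 0.3000)
After 3 rounds: (0.2500, 0.2725, 0.1800, 0.2975)
P(in $3 after 3 rounds) = 0.2725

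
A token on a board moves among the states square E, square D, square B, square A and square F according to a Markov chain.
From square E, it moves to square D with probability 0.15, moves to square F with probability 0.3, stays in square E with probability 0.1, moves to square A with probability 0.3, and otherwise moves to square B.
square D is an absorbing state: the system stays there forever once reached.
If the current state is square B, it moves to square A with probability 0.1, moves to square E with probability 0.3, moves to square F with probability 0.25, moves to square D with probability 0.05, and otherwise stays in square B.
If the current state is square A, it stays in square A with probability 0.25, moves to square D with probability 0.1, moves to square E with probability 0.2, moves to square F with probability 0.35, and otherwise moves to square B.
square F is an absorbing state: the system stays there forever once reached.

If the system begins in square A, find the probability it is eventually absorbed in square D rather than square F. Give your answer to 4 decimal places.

0.2395

Let h(s) be the probability of absorption at square D starting from transient state s. Then h(square D) = 1 and h(square F) = 0. By first-step analysis:
h(square E) = 0.1·h(square E) + 0.15·1 + 0.15·h(square B) + 0.3·h(square A) + 0.3·0
h(square B) = 0.3·h(square E) + 0.05·1 + 0.3·h(square B) + 0.1·h(square A) + 0.25·0
h(square A) = 0.2·h(square E) + 0.1·1 + 0.1·h(square B) + 0.25·h(square A) + 0.35·0
Solving: h(square E) = 0.2844, h(square B) = 0.2275, h(square A) = 0.2395.
Starting from square A, the probability is 0.2395.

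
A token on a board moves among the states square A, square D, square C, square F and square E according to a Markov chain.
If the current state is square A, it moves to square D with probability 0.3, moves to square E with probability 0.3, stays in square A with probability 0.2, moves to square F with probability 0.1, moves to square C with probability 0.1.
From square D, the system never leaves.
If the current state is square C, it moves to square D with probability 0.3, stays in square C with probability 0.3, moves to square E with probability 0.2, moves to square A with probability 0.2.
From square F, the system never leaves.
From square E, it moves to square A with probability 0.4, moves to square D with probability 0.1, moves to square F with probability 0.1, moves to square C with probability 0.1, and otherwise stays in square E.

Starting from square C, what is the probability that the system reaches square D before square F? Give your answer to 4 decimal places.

Let h(s) be the probability of absorption at square D starting from transient state s. Then h(square D) = 1 and h(square F) = 0. By first-step analysis:
h(square A) = 0.2·h(square A) + 0.3·1 + 0.1·h(square C) + 0.1·0 + 0.3·h(square E)
h(square C) = 0.2·h(square A) + 0.3·1 + 0.3·h(square C) + 0.2·h(square E)
h(square E) = 0.4·h(square A) + 0.1·1 + 0.1·h(square C) + 0.1·0 + 0.3·h(square E)
Solving: h(square A) = 0.7348, h(square C) = 0.8333, h(square E) = 0.6818.
Starting from square C, the probability is 0.8333.

0.8333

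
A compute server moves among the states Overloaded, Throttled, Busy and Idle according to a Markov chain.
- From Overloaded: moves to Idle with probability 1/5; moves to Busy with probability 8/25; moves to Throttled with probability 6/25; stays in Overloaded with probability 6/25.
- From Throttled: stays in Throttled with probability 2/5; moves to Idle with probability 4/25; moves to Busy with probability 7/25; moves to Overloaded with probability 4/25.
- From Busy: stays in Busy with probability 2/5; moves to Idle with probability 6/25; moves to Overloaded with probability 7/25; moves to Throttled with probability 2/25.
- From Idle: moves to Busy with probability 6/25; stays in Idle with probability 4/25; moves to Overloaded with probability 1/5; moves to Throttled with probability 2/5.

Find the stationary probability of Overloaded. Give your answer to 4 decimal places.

0.2240

Let the stationary distribution be π with π = πP and π_1 + π_2 + π_3 + π_4 = 1.
π_1 = 0.24·π_1 + 0.16·π_2 + 0.28·π_3 + 0.2·π_4
π_2 = 0.24·π_1 + 0.4·π_2 + 0.08·π_3 + 0.4·π_4
π_3 = 0.32·π_1 + 0.28·π_2 + 0.4·π_3 + 0.24·π_4
Solving with the normalization constraint gives π = (0.2240, 0.2619, 0.3195, 0.1945).
So the stationary probability of Overloaded is 0.2240.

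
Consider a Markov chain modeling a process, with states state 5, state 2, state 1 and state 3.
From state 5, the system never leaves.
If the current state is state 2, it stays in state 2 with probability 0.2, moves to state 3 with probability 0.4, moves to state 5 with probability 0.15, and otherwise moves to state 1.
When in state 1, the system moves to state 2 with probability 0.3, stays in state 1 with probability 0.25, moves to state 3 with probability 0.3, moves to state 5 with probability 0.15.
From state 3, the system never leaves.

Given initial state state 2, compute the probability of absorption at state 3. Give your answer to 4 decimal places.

0.7143

Let h(s) be the probability of absorption at state 3 starting from transient state s. Then h(state 3) = 1 and h(state 5) = 0. By first-step analysis:
h(state 2) = 0.15·0 + 0.2·h(state 2) + 0.25·h(state 1) + 0.4·1
h(state 1) = 0.15·0 + 0.3·h(state 2) + 0.25·h(state 1) + 0.3·1
Solving: h(state 2) = 0.7143, h(state 1) = 0.6857.
Starting from state 2, the probability is 0.7143.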